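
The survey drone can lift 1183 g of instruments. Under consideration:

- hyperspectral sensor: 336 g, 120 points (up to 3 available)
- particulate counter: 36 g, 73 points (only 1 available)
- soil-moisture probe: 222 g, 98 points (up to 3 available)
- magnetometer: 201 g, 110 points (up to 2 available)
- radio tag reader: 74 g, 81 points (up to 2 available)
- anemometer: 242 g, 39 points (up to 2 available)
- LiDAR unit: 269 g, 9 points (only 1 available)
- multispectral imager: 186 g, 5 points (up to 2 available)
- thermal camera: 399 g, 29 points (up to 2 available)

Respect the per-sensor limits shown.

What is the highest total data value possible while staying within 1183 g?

673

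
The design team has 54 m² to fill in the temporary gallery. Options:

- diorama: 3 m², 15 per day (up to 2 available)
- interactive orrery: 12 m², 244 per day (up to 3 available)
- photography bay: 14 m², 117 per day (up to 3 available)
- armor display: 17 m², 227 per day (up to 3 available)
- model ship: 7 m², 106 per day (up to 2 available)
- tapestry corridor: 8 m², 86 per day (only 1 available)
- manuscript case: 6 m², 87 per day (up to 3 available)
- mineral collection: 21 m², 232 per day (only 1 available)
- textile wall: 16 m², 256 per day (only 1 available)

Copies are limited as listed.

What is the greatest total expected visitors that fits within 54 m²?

993

By expected visitors per m²: interactive orrery 20.33, textile wall 16.00, model ship 15.14, manuscript case 14.50 lead.
Greedy by ratio would take 3×interactive orrery + textile wall: 52 m² used, total 988.
Replace textile wall with 3×manuscript case: the trade gains 5 net, giving 993 at 54 m².
Every other selection either busts 54 m² or exceeds an availability limit or fails to beat 993.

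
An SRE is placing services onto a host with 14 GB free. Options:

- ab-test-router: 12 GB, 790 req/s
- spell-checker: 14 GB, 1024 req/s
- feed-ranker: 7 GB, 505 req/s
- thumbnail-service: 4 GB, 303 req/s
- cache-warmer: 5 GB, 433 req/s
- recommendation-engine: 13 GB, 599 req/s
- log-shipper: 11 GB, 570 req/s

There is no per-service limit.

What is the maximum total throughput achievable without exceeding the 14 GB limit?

By throughput per GB: cache-warmer 86.60, thumbnail-service 75.75, spell-checker 73.14 lead.
Taking thumbnail-service + 2×cache-warmer: 14 GB used, 1169 in throughput.

1169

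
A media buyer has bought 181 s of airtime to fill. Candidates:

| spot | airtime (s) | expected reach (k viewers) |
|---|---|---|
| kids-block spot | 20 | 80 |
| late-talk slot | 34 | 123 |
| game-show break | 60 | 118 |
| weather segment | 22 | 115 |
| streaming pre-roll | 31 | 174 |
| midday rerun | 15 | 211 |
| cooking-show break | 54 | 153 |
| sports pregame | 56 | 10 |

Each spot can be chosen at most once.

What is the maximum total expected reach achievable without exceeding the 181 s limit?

856

Density check — midday rerun 14.07, streaming pre-roll 5.61, weather segment 5.23 are the best per s.
Kids-block spot + late-talk slot + weather segment + streaming pre-roll + midday rerun + cooking-show break uses 176 of the 181 s and totals 856.
Every other selection either busts 181 s or fails to beat 856.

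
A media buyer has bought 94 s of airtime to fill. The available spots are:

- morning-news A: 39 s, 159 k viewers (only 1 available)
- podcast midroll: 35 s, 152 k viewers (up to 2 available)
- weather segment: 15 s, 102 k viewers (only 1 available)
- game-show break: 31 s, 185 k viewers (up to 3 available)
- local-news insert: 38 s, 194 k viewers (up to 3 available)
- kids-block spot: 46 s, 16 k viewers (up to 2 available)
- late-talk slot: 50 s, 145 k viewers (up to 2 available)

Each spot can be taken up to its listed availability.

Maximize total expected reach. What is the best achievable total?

555

Taking the top-ratio spots first gives weather segment + 2×game-show break for 472 (77 s).
Replace weather segment with game-show break: the trade gains 83 net, giving 555 at 93 s.
That's the maximum — no swap from here does better than 555.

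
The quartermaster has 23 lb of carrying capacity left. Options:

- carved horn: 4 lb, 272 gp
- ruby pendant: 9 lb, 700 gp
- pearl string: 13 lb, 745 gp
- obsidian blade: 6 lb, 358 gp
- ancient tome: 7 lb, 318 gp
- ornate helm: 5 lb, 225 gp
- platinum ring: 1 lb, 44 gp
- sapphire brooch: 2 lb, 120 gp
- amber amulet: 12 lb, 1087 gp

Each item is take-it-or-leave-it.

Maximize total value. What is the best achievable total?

1907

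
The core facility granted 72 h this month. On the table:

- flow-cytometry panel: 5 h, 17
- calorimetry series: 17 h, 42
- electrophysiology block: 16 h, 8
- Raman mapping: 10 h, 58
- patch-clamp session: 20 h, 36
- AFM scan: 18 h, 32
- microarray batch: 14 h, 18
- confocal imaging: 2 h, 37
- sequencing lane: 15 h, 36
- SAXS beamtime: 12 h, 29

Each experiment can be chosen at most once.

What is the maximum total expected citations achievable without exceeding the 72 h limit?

226

Filling by ratio: flow-cytometry panel + calorimetry series + Raman mapping + confocal imaging + sequencing lane + SAXS beamtime for 219, with 11 h left unused.
Dropping SAXS beamtime frees 12 h; slotting in patch-clamp session (20 h) lifts the total to 226 at 69 h.
Runner-up flow-cytometry panel + calorimetry series + Raman mapping + patch-clamp session + AFM scan + confocal imaging tops out at 222.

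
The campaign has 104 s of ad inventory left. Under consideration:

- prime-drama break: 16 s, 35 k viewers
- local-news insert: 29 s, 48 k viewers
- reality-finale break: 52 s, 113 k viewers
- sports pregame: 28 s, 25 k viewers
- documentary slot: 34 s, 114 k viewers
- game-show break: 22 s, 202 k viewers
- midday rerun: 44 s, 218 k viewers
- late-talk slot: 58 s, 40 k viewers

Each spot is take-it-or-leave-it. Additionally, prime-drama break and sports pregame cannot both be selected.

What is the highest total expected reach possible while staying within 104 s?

534

Taking documentary slot + game-show break + midday rerun: 100 s used, 534 in expected reach.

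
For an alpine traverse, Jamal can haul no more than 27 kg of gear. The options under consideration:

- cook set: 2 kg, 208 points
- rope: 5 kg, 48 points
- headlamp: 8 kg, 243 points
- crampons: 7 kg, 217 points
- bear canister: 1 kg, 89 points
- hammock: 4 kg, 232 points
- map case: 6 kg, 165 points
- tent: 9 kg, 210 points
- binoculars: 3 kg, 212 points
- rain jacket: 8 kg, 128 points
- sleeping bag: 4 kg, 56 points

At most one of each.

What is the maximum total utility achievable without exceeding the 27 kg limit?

Cook set + headlamp + crampons + bear canister + hammock + binoculars uses 25 of the 27 kg and totals 1201.
Runner-up cook set + headlamp + bear canister + hammock + tent + binoculars tops out at 1194.

1201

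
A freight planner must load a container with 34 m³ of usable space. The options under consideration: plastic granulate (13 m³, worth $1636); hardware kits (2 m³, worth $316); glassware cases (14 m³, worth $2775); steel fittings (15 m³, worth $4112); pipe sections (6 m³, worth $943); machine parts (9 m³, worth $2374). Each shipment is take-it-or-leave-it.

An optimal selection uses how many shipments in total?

4

The maximum revenue within 34 m³ is 7745.
One optimal bundle: hardware kits + steel fittings + pipe sections + machine parts (32 m³).
Any selection reaching 7745 contains exactly 4 shipments.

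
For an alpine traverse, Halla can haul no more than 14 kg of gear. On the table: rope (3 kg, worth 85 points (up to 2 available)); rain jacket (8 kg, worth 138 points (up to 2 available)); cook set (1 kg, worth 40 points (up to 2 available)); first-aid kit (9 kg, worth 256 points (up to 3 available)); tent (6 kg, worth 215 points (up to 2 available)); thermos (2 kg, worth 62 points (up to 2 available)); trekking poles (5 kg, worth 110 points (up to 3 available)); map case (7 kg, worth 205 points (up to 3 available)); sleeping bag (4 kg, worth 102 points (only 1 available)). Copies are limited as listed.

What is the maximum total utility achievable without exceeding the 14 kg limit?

The ratio ordering already packs tightly: 2×cook set + 2×tent, 14 kg, 510.
That's the maximum — no swap from here does better than 510.

510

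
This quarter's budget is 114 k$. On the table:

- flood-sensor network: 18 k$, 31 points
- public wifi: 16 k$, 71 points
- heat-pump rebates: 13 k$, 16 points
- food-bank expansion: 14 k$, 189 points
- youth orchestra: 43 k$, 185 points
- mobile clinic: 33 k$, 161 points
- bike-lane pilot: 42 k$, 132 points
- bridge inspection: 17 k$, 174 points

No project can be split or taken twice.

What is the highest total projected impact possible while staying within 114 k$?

709

Filling by ratio: flood-sensor network + public wifi + heat-pump rebates + food-bank expansion + mobile clinic + bridge inspection for 642, with 3 k$ left unused.
The 47 k$ tied up in flood-sensor network and public wifi and heat-pump rebates is better spent on youth orchestra — total rises to 709 (107 k$).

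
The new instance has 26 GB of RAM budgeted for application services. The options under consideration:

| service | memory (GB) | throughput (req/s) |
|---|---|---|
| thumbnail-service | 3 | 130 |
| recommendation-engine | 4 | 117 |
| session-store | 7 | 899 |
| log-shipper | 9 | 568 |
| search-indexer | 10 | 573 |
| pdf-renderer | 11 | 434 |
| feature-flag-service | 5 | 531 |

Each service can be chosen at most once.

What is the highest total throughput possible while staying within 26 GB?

2133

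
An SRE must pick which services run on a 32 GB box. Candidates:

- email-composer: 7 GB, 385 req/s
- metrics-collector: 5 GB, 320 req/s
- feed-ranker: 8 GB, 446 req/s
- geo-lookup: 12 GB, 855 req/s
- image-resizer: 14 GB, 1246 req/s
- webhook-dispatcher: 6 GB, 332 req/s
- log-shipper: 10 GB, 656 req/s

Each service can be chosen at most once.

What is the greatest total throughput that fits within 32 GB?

By throughput per GB: image-resizer 89.00, geo-lookup 71.25, log-shipper 65.60 lead.
Taking the top-ratio services first gives metrics-collector + geo-lookup + image-resizer for 2421 (31 GB).
Replace metrics-collector with webhook-dispatcher: the trade gains 12 net, giving 2433 at 32 GB.
Nothing else within 32 GB beats 2433.

2433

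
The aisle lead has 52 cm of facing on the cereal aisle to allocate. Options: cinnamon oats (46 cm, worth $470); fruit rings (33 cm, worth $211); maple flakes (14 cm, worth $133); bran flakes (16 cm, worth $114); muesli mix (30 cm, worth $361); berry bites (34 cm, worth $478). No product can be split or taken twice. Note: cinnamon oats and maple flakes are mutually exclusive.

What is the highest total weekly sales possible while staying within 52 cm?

Taking maple flakes + berry bites: 48 cm used, 611 in weekly sales.

611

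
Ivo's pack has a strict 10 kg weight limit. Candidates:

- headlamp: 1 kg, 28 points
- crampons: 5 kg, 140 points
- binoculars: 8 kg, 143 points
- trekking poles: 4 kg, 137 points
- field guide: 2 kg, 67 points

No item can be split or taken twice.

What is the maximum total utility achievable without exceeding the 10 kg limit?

A density-first pass picks headlamp + trekking poles + field guide — 232 at 7 kg.
The 2 kg tied up in field guide is better spent on crampons — total rises to 305 (10 kg).
The closest alternative, crampons + trekking poles, reaches only 277.

305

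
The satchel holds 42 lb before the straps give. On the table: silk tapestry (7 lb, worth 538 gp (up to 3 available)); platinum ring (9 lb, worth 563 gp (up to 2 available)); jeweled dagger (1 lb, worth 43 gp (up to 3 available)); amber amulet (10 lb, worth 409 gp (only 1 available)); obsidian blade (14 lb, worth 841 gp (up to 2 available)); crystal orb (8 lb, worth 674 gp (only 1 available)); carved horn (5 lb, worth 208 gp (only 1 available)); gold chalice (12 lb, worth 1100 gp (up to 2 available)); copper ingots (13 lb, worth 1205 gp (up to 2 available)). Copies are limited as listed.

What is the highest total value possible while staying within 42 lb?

By value per lb: copper ingots 92.69, gold chalice 91.67, crystal orb 84.25, silk tapestry 76.86 lead.
Filling by ratio: 3×jeweled dagger + gold chalice + 2×copper ingots for 3639, with 1 lb left unused.
The 14 lb tied up in 2×jeweled dagger and gold chalice is better spent on silk tapestry + crystal orb — total rises to 3665 (42 lb).
Nothing else within 42 lb beats 3665.

3665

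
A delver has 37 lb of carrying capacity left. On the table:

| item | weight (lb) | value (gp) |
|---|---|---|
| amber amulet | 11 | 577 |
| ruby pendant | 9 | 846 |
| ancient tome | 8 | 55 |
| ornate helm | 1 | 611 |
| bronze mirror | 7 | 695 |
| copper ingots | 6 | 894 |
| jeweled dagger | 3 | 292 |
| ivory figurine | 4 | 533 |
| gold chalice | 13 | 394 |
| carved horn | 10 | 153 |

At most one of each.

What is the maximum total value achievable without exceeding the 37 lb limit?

Greedy by ratio would take ruby pendant + ornate helm + bronze mirror + copper ingots + jeweled dagger + ivory figurine: 30 lb used, total 3871.
Dropping ivory figurine frees 4 lb; slotting in amber amulet (11 lb) lifts the total to 3915 at 37 lb.

3915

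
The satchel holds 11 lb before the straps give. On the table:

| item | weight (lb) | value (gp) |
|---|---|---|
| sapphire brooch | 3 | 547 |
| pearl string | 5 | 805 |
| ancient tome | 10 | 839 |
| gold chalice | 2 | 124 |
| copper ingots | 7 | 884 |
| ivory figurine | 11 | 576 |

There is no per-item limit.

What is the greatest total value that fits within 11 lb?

Taking the top-ratio items first gives 3×sapphire brooch + gold chalice for 1765 (11 lb).
Dropping sapphire brooch and gold chalice frees 5 lb; slotting in pearl string (5 lb) lifts the total to 1899 at 11 lb.
Every other selection either busts 11 lb or fails to beat 1899.

1899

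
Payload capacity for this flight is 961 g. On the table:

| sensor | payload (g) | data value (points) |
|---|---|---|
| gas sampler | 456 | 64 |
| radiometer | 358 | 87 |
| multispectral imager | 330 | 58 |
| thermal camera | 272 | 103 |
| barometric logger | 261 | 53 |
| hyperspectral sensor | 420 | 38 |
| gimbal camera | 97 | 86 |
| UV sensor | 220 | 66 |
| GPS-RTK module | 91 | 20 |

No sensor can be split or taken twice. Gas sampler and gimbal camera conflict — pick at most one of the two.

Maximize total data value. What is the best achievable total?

342

Best packing: radiometer + thermal camera + gimbal camera + UV sensor — 947 g, 342 total.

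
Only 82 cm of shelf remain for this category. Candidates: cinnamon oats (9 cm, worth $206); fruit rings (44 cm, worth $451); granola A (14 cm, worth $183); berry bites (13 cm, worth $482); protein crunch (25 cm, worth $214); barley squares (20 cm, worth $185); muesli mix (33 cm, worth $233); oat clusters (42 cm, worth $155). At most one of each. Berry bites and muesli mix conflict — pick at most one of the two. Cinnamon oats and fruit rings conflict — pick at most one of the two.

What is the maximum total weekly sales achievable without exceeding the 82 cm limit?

1270

Density check — berry bites 37.08, cinnamon oats 22.89, granola A 13.07, fruit rings 10.25 are the best per cm.
Cinnamon oats + granola A + berry bites + protein crunch + barley squares uses 81 of the 82 cm and totals 1270.
The spare 1 cm is too small for any remaining product, and no feasible exchange beats 1270.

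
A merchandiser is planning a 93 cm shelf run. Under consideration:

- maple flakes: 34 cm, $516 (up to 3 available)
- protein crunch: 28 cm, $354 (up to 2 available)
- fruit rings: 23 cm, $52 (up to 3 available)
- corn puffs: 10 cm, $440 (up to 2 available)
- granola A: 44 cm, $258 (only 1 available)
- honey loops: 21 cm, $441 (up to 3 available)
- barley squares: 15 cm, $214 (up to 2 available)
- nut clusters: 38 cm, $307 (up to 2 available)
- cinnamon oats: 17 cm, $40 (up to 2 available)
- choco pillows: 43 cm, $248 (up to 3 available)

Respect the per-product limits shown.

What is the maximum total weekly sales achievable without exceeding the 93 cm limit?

2203

By weekly sales per cm: corn puffs 44.00, honey loops 21.00, maple flakes 15.18 lead.
2×corn puffs + 3×honey loops uses 83 of the 93 cm and totals 2203.
Nothing else within 93 cm beats 2203.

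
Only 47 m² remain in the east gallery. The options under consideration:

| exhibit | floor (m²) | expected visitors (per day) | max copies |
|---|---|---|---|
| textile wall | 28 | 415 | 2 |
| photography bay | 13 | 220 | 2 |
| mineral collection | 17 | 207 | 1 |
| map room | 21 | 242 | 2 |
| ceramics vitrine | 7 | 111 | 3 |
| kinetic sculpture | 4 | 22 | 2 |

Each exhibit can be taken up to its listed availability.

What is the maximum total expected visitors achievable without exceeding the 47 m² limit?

773

Taking 2×photography bay + 3×ceramics vitrine: 47 m² used, 773 in expected visitors.
Every other selection either busts 47 m² or exceeds an availability limit or fails to beat 773.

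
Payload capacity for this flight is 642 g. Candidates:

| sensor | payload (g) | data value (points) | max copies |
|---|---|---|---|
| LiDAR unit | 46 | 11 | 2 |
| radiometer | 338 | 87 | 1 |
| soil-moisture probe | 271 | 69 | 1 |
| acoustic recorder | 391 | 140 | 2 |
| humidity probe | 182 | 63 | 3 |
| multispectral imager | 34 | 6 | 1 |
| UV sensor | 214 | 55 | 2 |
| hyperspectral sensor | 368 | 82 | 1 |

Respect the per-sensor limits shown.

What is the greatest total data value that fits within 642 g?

214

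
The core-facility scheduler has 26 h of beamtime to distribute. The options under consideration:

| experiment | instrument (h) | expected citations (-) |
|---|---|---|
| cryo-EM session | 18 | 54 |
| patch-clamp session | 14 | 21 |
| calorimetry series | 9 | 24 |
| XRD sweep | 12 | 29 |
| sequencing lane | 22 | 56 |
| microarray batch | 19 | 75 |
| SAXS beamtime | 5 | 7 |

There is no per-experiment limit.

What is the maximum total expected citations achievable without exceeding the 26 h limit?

82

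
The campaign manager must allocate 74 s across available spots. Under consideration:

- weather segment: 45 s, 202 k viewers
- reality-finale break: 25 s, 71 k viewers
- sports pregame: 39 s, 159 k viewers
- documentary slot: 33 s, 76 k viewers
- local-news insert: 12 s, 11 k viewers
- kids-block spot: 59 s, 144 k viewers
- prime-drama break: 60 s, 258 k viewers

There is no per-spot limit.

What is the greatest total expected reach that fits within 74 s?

By expected reach per s: weather segment 4.49, prime-drama break 4.30, sports pregame 4.08 lead.
Taking weather segment + reality-finale break: 70 s used, 273 in expected reach.

273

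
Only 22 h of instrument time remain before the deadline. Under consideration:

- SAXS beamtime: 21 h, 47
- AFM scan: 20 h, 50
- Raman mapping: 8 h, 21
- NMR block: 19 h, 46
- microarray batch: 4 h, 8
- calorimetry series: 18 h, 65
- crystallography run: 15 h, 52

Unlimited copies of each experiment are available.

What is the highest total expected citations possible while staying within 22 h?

73

Best packing: microarray batch + calorimetry series — 22 h, 73 total.
Every other selection either busts 22 h or fails to beat 73.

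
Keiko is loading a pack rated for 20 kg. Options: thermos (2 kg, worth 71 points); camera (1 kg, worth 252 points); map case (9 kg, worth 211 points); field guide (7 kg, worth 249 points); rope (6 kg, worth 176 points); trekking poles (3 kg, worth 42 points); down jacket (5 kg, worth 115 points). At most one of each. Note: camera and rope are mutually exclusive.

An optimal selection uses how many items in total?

4

Optimal total is 783.
thermos + camera + map case + field guide hits 783 at 19 kg.
All optima have 4 items.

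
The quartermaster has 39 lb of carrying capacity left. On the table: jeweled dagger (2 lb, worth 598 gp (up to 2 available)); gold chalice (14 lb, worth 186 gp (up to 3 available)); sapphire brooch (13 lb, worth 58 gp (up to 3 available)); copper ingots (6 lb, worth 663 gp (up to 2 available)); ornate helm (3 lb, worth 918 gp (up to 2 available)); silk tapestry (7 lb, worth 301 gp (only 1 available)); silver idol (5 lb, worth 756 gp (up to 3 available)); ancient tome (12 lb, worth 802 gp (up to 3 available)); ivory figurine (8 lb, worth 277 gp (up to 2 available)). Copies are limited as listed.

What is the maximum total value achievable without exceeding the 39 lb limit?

By value per lb: ornate helm 306.00, jeweled dagger 299.00, silver idol 151.20, copper ingots 110.50 lead.
The ratio ordering already packs tightly: 2×jeweled dagger + 2×copper ingots + 2×ornate helm + 3×silver idol, 37 lb, 6626.
Nothing else within 39 lb beats 6626.

6626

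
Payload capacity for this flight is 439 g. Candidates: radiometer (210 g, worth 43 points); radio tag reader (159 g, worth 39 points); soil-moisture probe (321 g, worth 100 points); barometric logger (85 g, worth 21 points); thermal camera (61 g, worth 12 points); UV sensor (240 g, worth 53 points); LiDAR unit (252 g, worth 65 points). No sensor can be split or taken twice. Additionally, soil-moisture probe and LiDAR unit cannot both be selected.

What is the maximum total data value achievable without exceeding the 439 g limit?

Best packing: soil-moisture probe + barometric logger — 406 g, 121 total.

121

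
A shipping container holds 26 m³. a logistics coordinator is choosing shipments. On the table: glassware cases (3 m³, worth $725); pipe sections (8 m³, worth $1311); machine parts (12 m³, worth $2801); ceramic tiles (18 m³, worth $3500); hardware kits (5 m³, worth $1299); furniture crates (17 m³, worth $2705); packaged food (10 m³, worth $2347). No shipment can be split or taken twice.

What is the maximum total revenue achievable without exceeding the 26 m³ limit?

Taking the top-ratio shipments first gives glassware cases + pipe sections + hardware kits + packaged food for 5682 (26 m³).
The 13 m³ tied up in pipe sections and hardware kits is better spent on machine parts — total rises to 5873 (25 m³).
That's the maximum — no swap from here does better than 5873.

5873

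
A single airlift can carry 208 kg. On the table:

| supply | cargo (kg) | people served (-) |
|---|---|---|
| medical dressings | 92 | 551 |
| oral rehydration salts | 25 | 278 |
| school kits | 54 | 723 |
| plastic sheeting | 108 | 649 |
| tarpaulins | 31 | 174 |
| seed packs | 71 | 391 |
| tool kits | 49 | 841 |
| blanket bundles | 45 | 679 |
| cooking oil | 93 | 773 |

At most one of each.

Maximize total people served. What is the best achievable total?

2695

By people served per kg: tool kits 17.16, blanket bundles 15.09, school kits 13.39, oral rehydration salts 11.12 lead.
Best packing: oral rehydration salts + school kits + tarpaulins + tool kits + blanket bundles — 204 kg, 2695 total.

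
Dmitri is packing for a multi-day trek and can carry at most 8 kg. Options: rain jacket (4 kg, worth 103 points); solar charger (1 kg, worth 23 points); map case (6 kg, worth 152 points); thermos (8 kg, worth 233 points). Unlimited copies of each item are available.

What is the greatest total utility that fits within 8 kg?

233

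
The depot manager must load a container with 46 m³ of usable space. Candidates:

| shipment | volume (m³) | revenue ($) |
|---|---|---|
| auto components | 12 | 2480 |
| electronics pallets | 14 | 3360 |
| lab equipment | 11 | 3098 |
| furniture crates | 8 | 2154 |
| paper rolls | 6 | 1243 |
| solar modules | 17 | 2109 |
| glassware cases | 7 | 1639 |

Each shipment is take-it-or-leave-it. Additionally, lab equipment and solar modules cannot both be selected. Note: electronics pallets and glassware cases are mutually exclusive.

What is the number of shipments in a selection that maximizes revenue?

Best achievable revenue is 11092.
For example auto components + electronics pallets + lab equipment + furniture crates achieves it, using 45 m³.
Every optimal selection uses 4 shipments.

4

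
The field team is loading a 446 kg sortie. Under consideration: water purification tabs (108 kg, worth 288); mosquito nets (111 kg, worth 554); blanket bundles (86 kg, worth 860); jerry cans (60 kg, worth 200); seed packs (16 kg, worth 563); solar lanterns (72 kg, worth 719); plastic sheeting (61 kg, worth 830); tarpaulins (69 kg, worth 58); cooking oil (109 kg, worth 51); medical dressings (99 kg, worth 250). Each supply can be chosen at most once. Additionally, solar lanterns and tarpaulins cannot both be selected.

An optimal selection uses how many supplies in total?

The maximum people served within 446 kg is 3776.
For example mosquito nets + blanket bundles + seed packs + solar lanterns + plastic sheeting + medical dressings achieves it, using 445 kg.
Every optimal selection uses 6 supplies.

6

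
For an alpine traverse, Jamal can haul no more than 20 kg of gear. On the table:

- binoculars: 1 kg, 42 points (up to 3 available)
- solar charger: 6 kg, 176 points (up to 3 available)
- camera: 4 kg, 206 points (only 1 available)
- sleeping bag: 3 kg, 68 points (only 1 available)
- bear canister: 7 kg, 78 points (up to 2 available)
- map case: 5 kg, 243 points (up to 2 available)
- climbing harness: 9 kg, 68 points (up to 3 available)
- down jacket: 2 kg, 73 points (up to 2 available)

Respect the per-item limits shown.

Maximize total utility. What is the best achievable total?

Ranking by ratio (utility/kg): camera 51.50, map case 48.60, binoculars 42.00, down jacket 36.50.
The ratio heuristic lands on 3×binoculars + camera + 2×map case + down jacket (891) but leaves 1 kg idle.
Dropping binoculars frees 1 kg; slotting in down jacket (2 kg) lifts the total to 922 at 20 kg.

922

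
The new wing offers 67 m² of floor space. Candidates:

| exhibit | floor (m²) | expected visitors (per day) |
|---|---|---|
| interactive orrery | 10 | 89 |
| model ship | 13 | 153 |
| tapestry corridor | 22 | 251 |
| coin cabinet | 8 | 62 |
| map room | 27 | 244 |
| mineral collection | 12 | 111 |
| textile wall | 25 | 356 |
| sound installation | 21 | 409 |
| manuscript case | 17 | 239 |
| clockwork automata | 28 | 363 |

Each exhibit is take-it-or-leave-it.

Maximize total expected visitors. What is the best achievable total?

1011

Density check — sound installation 19.48, textile wall 14.24, manuscript case 14.06 are the best per m².
Filling by ratio: textile wall + sound installation + manuscript case for 1004, with 4 m² left unused.
Dropping textile wall frees 25 m²; slotting in clockwork automata (28 m²) lifts the total to 1011 at 66 m².
Next best is textile wall + sound installation + manuscript case at 1004 (63 m²) — short by 7.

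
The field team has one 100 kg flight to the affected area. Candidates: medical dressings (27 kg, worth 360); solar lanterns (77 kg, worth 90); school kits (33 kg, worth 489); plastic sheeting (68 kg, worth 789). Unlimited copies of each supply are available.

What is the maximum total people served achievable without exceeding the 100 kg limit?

1467

By people served per kg: school kits 14.82, medical dressings 13.33, plastic sheeting 11.60 lead.
Taking 3×school kits: 99 kg used, 1467 in people served.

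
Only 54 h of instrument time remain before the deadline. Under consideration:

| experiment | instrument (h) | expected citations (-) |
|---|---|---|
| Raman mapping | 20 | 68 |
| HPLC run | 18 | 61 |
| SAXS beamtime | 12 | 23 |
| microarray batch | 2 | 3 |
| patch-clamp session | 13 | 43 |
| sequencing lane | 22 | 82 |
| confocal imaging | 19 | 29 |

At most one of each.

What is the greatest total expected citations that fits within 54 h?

186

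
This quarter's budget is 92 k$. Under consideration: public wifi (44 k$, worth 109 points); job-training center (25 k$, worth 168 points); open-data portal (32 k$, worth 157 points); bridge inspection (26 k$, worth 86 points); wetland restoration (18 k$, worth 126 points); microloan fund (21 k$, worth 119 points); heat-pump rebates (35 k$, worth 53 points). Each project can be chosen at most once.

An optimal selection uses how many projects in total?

4

Optimal total is 499.
job-training center + bridge inspection + wetland restoration + microloan fund hits 499 at 90 k$.
Every optimal selection uses 4 projects.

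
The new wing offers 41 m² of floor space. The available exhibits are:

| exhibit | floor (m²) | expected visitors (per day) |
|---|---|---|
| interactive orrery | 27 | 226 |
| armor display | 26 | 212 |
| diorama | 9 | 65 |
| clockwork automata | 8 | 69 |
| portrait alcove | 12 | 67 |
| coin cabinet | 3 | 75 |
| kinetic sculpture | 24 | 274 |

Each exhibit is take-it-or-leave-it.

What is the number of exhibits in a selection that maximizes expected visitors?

3

Optimal total is 418.
clockwork automata + coin cabinet + kinetic sculpture hits 418 at 35 m².
All optima have 3 exhibits.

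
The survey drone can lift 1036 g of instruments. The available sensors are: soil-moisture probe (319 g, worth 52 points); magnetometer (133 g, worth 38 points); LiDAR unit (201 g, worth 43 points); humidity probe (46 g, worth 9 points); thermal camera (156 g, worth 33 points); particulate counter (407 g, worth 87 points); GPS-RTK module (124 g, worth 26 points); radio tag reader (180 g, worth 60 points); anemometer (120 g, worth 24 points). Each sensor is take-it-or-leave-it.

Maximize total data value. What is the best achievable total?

Greedy by ratio would take magnetometer + LiDAR unit + humidity probe + particulate counter + radio tag reader: 967 g used, total 237.
The 247 g tied up in LiDAR unit and humidity probe is better spent on thermal camera + GPS-RTK module — total rises to 244 (1000 g).
That's the maximum — no swap from here does better than 244.

244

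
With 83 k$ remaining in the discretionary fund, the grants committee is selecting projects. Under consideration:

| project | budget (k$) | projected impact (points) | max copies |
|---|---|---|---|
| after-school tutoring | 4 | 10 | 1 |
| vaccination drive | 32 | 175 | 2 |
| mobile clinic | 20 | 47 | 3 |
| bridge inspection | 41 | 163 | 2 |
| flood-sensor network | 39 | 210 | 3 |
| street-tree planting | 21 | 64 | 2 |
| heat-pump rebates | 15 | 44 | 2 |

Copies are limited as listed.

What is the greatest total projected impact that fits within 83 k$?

430

A density-first pass picks after-school tutoring + 2×vaccination drive + heat-pump rebates — 404 at 83 k$.
The 79 k$ tied up in 2×vaccination drive and heat-pump rebates is better spent on 2×flood-sensor network — total rises to 430 (82 k$).
Nothing else within 83 k$ beats 430.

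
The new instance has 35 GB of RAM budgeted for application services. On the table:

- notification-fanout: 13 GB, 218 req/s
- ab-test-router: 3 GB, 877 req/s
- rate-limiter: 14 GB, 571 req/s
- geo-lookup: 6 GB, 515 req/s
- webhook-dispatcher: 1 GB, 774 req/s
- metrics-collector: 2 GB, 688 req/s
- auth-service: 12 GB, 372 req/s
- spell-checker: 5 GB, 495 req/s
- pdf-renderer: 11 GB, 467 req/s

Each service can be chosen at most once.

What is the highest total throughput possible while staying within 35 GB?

3920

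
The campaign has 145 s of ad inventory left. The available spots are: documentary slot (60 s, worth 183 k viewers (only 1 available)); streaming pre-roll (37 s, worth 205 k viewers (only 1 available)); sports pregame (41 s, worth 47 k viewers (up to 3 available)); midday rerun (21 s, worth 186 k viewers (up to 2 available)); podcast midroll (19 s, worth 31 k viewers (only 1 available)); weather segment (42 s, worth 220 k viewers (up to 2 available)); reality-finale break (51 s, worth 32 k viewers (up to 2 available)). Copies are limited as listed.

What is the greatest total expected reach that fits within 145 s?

Density check — midday rerun 8.86, streaming pre-roll 5.54, weather segment 5.24, documentary slot 3.05 are the best per s.
Taking the top-ratio spots first gives streaming pre-roll + 2×midday rerun + podcast midroll + weather segment for 828 (140 s).
Dropping streaming pre-roll frees 37 s; slotting in weather segment (42 s) lifts the total to 843 at 145 s.
No other feasible combination exceeds 843.

843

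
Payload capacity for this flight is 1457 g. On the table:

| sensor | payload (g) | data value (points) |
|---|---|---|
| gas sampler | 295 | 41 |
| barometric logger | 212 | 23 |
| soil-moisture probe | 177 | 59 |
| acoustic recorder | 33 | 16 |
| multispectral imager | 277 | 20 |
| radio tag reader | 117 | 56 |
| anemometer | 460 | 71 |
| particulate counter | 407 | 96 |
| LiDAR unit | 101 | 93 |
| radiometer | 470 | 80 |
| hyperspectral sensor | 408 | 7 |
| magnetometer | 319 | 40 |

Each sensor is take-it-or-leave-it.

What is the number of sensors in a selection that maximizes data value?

The maximum data value within 1457 g is 401.
gas sampler + soil-moisture probe + acoustic recorder + radio tag reader + particulate counter + LiDAR unit + magnetometer hits 401 at 1449 g.
Every optimal selection uses 7 sensors.

7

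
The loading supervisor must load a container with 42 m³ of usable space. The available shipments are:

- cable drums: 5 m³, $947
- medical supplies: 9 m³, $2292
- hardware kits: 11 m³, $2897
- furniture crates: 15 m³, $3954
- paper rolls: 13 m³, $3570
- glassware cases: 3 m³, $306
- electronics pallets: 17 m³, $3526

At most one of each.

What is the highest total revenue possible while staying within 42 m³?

10763

Taking the top-ratio shipments first gives hardware kits + furniture crates + paper rolls + glassware cases for 10727 (42 m³).
Replace hardware kits and glassware cases with cable drums + medical supplies: the trade gains 36 net, giving 10763 at 42 m³.
An exhaustive check of the 128 subsets confirms 10763.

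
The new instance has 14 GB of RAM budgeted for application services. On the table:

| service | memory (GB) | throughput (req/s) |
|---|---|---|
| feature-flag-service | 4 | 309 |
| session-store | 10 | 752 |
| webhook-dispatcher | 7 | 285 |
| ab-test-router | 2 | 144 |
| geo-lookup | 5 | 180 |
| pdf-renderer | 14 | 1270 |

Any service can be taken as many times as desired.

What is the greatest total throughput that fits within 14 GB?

1270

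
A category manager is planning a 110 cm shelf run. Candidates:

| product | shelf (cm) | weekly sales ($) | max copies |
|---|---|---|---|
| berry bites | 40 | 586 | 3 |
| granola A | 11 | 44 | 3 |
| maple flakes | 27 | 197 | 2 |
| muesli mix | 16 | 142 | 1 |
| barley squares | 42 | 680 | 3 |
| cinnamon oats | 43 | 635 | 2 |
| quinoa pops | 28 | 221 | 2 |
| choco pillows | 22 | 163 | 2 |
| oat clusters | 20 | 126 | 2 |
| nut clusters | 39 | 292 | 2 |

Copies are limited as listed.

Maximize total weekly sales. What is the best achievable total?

1523

Taking the top-ratio products first gives muesli mix + 2×barley squares for 1502 (100 cm).
The 16 cm tied up in muesli mix is better spent on choco pillows — total rises to 1523 (106 cm).
Every other selection either busts 110 cm or exceeds an availability limit or fails to beat 1523.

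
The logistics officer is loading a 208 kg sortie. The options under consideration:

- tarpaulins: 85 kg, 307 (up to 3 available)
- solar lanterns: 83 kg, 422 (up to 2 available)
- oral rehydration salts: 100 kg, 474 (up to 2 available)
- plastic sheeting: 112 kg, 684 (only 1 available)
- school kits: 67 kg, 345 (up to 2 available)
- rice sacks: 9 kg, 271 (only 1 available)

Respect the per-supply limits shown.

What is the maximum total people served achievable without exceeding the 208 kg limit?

Taking the top-ratio supplies first gives plastic sheeting + school kits + rice sacks for 1300 (188 kg).
Replace school kits with solar lanterns: the trade gains 77 net, giving 1377 at 204 kg.

1377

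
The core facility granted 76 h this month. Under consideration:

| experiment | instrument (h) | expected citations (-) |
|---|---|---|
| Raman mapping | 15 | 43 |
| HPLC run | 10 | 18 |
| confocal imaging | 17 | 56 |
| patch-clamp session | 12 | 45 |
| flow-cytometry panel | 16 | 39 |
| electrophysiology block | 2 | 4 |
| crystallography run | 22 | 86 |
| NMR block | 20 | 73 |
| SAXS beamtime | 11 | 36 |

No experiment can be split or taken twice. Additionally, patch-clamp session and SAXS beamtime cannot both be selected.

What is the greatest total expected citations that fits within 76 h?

264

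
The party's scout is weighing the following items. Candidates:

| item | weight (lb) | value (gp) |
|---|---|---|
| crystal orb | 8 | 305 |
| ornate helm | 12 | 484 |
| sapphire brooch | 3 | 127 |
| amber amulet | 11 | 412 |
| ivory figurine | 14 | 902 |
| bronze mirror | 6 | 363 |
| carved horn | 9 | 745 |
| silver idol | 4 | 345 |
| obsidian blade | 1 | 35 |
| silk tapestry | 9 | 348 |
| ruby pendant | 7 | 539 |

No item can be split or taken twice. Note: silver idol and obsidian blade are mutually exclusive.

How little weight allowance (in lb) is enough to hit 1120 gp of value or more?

16

Look for the lowest-weight combination reaching 1120.
sapphire brooch + carved horn + silver idol reaches 1217 using 16 lb.
Any bundle with less than 16 lb falls short of 1120.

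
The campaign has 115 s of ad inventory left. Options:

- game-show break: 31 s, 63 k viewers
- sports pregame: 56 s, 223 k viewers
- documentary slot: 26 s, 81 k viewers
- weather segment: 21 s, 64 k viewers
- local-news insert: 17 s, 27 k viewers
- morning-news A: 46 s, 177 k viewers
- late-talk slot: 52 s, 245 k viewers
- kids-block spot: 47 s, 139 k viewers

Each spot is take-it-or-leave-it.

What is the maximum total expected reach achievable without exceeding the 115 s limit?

Sports pregame + late-talk slot uses 108 of the 115 s and totals 468.

468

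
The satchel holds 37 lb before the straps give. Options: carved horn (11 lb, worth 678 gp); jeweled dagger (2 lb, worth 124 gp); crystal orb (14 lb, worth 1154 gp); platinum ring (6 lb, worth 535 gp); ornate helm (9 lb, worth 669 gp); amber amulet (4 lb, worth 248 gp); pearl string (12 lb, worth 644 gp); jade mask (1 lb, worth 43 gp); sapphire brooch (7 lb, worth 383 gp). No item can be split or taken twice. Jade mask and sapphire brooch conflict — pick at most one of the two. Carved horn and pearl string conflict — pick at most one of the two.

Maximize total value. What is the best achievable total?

Best packing: jeweled dagger + crystal orb + platinum ring + ornate helm + amber amulet + jade mask — 36 lb, 2773 total.
Every other selection either busts 37 lb or breaks a pairing rule or fails to beat 2773.

2773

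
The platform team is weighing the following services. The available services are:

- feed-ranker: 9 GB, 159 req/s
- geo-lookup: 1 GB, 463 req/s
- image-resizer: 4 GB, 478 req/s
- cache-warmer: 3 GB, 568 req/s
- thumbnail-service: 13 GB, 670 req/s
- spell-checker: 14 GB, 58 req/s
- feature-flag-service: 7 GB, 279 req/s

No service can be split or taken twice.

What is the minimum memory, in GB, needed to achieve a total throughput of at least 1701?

Look for the lowest-memory combination reaching 1701.
geo-lookup + image-resizer + cache-warmer + feature-flag-service reaches 1788 using 15 GB.
Any bundle with less than 15 GB falls short of 1701.

15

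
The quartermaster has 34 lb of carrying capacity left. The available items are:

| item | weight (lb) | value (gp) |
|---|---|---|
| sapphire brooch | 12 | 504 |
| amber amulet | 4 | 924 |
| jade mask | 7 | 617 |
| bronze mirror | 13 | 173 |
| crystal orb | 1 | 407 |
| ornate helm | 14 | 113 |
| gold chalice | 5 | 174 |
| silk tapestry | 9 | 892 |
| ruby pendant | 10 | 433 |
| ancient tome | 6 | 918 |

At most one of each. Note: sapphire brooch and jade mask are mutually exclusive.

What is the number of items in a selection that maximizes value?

6

Optimal total is 3932.
For example amber amulet + jade mask + crystal orb + gold chalice + silk tapestry + ancient tome achieves it, using 32 lb.
All optima have 6 items.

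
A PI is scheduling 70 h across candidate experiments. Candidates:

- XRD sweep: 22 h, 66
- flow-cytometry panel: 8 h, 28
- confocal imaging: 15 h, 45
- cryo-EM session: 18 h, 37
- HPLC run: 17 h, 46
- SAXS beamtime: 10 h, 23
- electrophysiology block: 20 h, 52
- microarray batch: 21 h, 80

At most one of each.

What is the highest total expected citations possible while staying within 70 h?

220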